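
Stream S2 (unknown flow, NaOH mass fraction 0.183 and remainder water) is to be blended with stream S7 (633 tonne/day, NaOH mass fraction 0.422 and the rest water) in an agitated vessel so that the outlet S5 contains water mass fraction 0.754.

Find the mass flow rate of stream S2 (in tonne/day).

1768 tonne/day

Let S2 be the unknown flow. Total out = 633 + S2.
water balance: 365.87 + 0.817·S2 = 0.754·(633 + S2)
(0.817 − 0.754)·S2 = 0.754×633 − 365.87 = 111.41
S2 = 111.41 / 0.063 = 1768.4 tonne/day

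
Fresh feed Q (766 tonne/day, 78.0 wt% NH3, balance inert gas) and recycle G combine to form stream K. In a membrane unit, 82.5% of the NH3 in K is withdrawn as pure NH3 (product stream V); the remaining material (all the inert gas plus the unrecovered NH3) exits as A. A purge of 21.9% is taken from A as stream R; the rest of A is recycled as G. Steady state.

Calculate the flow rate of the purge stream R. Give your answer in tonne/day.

inert gas enters only via Q and leaves only via the purge: 766×0.220 = 0.219×(inert gas in A), and the membrane unit passes all inert gas, so inert gas in K = inert gas in A = 769.5 tonne/day.
NH3 in K: m_A = 766×0.780 + (1−0.219)·(1−0.825)·m_A, so m_A = 597.48/0.8633 = 692.07 tonne/day.
A = (1−0.825)×692.07 + 769.5 = 890.61 tonne/day.
Purge R = 0.219×890.61 = 195.04 tonne/day.

195 tonne/day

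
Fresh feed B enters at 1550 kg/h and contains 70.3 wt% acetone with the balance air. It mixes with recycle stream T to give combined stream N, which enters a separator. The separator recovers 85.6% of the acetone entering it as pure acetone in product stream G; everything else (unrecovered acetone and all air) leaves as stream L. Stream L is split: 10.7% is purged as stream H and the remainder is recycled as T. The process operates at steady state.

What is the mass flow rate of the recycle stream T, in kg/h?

4003 kg/h

air enters only via B and leaves only via the purge: 1550×0.297 = 0.107×(air in L), and the separator passes all air, so air in N = air in L = 4302.3 kg/h.
acetone in N: m_A = 1550×0.703 + (1−0.107)·(1−0.856)·m_A, so m_A = 1089.6/0.8714 = 1250.4 kg/h.
L = (1−0.856)×1250.4 + 4302.3 = 4482.4 kg/h.
Recycle T = (1−0.107)×4482.4 = 4002.8 kg/h.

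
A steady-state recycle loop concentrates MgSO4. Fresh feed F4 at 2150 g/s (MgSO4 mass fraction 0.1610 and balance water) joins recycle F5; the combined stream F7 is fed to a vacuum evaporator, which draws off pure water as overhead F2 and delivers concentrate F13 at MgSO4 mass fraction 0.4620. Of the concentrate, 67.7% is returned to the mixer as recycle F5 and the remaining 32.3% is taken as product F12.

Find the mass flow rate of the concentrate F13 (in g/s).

Overall MgSO4 balance (none leaves overhead): MgSO4 in fresh feed = MgSO4 in product, i.e. 2150×0.161 = (1−0.677)·F13·0.462.
F13 = 346.15/(0.462×0.323) = 2319.6 g/s.

2320 g/s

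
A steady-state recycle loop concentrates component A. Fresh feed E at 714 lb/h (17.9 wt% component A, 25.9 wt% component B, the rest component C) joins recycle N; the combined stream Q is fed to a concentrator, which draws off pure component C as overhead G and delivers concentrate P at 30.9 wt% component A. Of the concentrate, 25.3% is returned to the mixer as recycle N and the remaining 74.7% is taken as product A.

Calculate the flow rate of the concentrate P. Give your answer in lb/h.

553.7 lb/h

Overall component A balance (none leaves overhead): component A in fresh feed = component A in product, i.e. 714×0.179 = (1−0.253)·P·0.309.
P = 127.81/(0.309×0.747) = 553.7 lb/h.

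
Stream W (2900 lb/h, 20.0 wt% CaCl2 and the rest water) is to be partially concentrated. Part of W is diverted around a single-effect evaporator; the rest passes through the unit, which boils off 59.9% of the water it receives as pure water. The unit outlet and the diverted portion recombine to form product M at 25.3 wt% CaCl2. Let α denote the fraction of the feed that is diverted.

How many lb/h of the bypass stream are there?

All 2900×0.200 = 580 lb/h of CaCl2 reaches M, so M = 580/0.253 = 2292.5 lb/h and vapour = 607.51 lb/h.
The evaporator receives (1−α)·2900 of feed at 0.800 water and removes 0.599 of that water:
0.599×0.800×(1−α)×2900 = 607.51
(1−α) = 607.51/1389.7 = 0.4372;  α = 0.5628.
Bypass flow = 0.5628×2900 = 1632.2 lb/h.

1632 lb/h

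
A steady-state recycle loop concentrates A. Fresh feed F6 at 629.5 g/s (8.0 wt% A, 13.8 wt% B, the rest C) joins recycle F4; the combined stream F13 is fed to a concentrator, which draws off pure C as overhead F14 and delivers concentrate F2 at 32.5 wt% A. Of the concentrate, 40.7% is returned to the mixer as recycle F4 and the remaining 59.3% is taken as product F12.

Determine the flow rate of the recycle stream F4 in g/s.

106.4 g/s

Overall A balance (none leaves overhead): A in fresh feed = A in product, i.e. 629.5×0.080 = (1−0.407)·F2·0.325.
F2 = 50.36/(0.325×0.593) = 261.3 g/s.
Recycle F4 = 0.407×261.3 = 106.35 g/s.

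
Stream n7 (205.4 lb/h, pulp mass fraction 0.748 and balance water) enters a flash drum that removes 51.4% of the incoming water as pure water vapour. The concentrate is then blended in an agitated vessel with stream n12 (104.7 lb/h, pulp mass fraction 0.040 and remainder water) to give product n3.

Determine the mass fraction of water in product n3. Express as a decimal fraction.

0.443

Vapour removed = 0.514×0.252×205.4 = 26.605 lb/h; concentrate = 178.79 lb/h.
water reaching the mixer = 25.156 (from concentrate) + 104.7×0.960 = 125.67 lb/h.
Product flow = 178.79 + 104.7 = 283.49 lb/h; water fraction = 0.443.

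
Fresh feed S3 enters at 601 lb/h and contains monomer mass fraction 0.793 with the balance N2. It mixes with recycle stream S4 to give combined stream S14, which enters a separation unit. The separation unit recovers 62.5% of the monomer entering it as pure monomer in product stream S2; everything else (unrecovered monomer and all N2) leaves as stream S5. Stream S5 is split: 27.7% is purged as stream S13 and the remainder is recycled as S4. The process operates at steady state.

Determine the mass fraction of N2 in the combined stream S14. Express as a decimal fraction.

N2 enters only via S3 and leaves only via the purge: 601×0.207 = 0.277×(N2 in S5), and the separation unit passes all N2, so N2 in S14 = N2 in S5 = 449.12 lb/h.
monomer in S14: m_A = 601×0.793 + (1−0.277)·(1−0.625)·m_A, so m_A = 476.59/0.7289 = 653.87 lb/h.
S14 = 653.87 + 449.12 = 1103 lb/h.
N2 fraction in S14 = 449.12/1103 = 0.407.

0.407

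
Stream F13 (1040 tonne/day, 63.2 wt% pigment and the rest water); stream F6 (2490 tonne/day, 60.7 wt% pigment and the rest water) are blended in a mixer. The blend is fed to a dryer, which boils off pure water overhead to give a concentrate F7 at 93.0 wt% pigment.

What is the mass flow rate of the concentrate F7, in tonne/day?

pigment entering = 1040×0.632 + 2490×0.607 = 2168.7 tonne/day.
All pigment reports to F7, so F7 = 2168.7/0.930 = 2331.9 tonne/day.

2332 tonne/day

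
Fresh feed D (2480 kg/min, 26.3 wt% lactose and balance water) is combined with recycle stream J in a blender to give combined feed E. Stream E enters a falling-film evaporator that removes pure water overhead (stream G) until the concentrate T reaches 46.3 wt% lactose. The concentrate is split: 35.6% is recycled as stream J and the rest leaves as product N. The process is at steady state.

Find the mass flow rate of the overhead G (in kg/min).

Overall lactose balance (none leaves overhead): lactose in fresh feed = lactose in product, i.e. 2480×0.263 = (1−0.356)·T·0.463.
T = 652.24/(0.463×0.644) = 2187.5 kg/min.
Recycle J = 0.356×2187.5 = 778.74 kg/min.
Combined feed E = 2480 + 778.74 = 3258.7 kg/min.
Overhead G = E − T = 3258.7 − 2187.5 = 1071.3 kg/min.

1071 kg/min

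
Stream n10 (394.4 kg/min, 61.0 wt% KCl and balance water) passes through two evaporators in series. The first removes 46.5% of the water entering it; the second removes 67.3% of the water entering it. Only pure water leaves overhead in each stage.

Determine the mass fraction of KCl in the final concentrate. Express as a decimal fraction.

water in feed = 394.4×0.390 = 153.82 kg/min.
After stage 1: water left = (1−0.465)×153.82 = 82.292; stream total = 322.88 kg/min.
After stage 2: water left = (1−0.673)×82.292 = 26.909; final concentrate = 267.49 kg/min.
KCl fraction = 240.58/267.49 = 0.899.

0.899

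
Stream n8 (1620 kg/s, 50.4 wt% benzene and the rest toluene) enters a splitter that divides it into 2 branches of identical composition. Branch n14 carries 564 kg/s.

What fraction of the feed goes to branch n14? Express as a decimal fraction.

0.348

Fraction to n14 = 564/1620 = 0.3481.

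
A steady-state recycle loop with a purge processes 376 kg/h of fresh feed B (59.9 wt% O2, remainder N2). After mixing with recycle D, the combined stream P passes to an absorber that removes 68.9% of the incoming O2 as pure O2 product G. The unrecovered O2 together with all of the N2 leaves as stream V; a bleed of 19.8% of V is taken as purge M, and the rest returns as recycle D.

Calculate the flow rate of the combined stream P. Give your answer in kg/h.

1062 kg/h

N2 enters only via B and leaves only via the purge: 376×0.401 = 0.198×(N2 in V), and the absorber passes all N2, so N2 in P = N2 in V = 761.49 kg/h.
O2 in P: m_A = 376×0.599 + (1−0.198)·(1−0.689)·m_A, so m_A = 225.22/0.7506 = 300.07 kg/h.
P = 300.07 + 761.49 = 1061.6 kg/h.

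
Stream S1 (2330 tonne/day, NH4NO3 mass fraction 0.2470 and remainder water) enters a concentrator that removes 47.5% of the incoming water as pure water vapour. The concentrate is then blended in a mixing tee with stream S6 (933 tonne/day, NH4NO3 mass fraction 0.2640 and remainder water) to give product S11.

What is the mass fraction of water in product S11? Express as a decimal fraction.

0.6617

Vapour removed = 0.475×0.753×2330 = 833.38 tonne/day; concentrate = 1496.6 tonne/day.
water reaching the mixer = 921.11 (from concentrate) + 933×0.736 = 1607.8 tonne/day.
Product flow = 1496.6 + 933 = 2429.6 tonne/day; water fraction = 0.6617.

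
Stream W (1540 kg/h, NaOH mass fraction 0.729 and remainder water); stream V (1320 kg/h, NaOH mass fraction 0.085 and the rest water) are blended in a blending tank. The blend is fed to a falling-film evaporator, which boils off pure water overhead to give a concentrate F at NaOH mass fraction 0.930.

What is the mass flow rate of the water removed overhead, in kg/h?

NaOH entering = 1540×0.729 + 1320×0.085 = 1234.9 kg/h.
All NaOH reports to F, so F = 1234.9/0.930 = 1327.8 kg/h.
Total feed = 2860 kg/h; overhead = 2860 − 1327.8 = 1532.2 kg/h.

1532 kg/h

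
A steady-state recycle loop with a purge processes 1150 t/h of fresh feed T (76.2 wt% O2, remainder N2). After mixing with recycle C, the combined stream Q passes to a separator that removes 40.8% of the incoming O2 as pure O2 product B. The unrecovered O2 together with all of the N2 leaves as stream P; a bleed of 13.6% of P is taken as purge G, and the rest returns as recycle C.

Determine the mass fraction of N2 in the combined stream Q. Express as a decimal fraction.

0.529

N2 enters only via T and leaves only via the purge: 1150×0.238 = 0.136×(N2 in P), and the separator passes all N2, so N2 in Q = N2 in P = 2012.5 t/h.
O2 in Q: m_A = 1150×0.762 + (1−0.136)·(1−0.408)·m_A, so m_A = 876.3/0.4885 = 1793.8 t/h.
Q = 1793.8 + 2012.5 = 3806.3 t/h.
N2 fraction in Q = 2012.5/3806.3 = 0.529.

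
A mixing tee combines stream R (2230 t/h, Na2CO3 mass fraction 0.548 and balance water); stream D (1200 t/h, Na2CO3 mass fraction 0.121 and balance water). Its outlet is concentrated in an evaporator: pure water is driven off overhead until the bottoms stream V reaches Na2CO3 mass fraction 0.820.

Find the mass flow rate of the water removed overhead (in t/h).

Na2CO3 entering = 2230×0.548 + 1200×0.121 = 1367.2 t/h.
All Na2CO3 reports to V, so V = 1367.2/0.820 = 1667.4 t/h.
Total feed = 3430 t/h; overhead = 3430 − 1667.4 = 1762.6 t/h.

1763 t/h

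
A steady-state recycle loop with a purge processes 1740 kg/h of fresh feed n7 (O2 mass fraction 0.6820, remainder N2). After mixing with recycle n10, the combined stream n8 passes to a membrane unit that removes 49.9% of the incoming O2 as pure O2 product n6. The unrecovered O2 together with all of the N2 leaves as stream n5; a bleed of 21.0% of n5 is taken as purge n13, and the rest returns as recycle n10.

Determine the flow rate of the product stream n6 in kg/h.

O2 in n8: m_A = 1740×0.682 + (1−0.210)·(1−0.499)·m_A, so m_A = 1186.7/0.6042 = 1964 kg/h.
Product n6 = 0.499×1964 = 980.05 kg/h.

980 kg/h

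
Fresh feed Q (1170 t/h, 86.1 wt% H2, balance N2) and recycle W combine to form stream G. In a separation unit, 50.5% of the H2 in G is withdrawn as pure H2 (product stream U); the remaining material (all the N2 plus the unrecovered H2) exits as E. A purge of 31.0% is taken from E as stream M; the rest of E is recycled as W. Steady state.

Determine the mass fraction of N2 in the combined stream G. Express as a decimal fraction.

N2 enters only via Q and leaves only via the purge: 1170×0.139 = 0.310×(N2 in E), and the separation unit passes all N2, so N2 in G = N2 in E = 524.61 t/h.
H2 in G: m_A = 1170×0.861 + (1−0.310)·(1−0.505)·m_A, so m_A = 1007.4/0.6584 = 1529.9 t/h.
G = 1529.9 + 524.61 = 2054.5 t/h.
N2 fraction in G = 524.61/2054.5 = 0.255.

0.255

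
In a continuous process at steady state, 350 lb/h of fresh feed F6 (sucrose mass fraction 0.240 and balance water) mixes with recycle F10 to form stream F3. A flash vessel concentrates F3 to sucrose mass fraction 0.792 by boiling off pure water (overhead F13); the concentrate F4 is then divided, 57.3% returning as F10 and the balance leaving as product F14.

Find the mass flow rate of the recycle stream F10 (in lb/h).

142.3 lb/h

Overall sucrose balance (none leaves overhead): sucrose in fresh feed = sucrose in product, i.e. 350×0.240 = (1−0.573)·F4·0.792.
F4 = 84/(0.792×0.427) = 248.39 lb/h.
Recycle F10 = 0.573×248.39 = 142.32 lb/h.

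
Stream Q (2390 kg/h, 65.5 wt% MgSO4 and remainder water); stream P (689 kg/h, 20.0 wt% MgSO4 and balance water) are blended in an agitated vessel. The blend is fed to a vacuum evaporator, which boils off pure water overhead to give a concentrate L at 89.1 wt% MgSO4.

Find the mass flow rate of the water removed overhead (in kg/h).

MgSO4 entering = 2390×0.655 + 689×0.200 = 1703.2 kg/h.
All MgSO4 reports to L, so L = 1703.2/0.891 = 1911.6 kg/h.
Total feed = 3079 kg/h; overhead = 3079 − 1911.6 = 1167.4 kg/h.

1167 kg/h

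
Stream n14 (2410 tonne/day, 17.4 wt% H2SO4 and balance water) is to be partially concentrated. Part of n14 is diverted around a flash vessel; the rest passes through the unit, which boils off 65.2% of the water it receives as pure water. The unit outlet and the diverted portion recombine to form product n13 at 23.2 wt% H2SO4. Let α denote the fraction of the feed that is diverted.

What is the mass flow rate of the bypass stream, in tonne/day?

1291 tonne/day

All 2410×0.174 = 419.34 tonne/day of H2SO4 reaches n13, so n13 = 419.34/0.232 = 1807.5 tonne/day and vapour = 602.5 tonne/day.
The evaporator receives (1−α)·2410 of feed at 0.826 water and removes 0.652 of that water:
0.652×0.826×(1−α)×2410 = 602.5
(1−α) = 602.5/1297.9 = 0.4642;  α = 0.5358.
Bypass flow = 0.5358×2410 = 1291.3 tonne/day.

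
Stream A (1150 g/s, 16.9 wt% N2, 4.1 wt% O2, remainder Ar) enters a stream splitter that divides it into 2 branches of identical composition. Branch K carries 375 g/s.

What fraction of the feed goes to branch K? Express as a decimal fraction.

Fraction to K = 375/1150 = 0.3261.

0.326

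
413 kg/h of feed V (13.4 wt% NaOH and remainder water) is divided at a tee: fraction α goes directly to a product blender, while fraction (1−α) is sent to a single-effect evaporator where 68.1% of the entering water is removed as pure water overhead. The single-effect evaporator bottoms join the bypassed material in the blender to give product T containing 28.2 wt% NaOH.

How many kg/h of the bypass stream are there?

45.47 kg/h

All 413×0.134 = 55.342 kg/h of NaOH reaches T, so T = 55.342/0.282 = 196.25 kg/h and vapour = 216.75 kg/h.
The evaporator receives (1−α)·413 of feed at 0.866 water and removes 0.681 of that water:
0.681×0.866×(1−α)×413 = 216.75
(1−α) = 216.75/243.57 = 0.8899;  α = 0.1101.
Bypass flow = 0.1101×413 = 45.466 kg/h.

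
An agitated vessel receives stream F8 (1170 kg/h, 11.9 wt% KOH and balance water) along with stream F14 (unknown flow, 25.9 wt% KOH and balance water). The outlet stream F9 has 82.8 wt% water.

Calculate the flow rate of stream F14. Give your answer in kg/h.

Let F14 be the unknown flow. Total out = 1170 + F14.
water balance: 1030.8 + 0.741·F14 = 0.828·(1170 + F14)
(0.741 − 0.828)·F14 = 0.828×1170 − 1030.8 = -62.01
F14 = -62.01 / -0.087 = 712.76 kg/h

712.8 kg/h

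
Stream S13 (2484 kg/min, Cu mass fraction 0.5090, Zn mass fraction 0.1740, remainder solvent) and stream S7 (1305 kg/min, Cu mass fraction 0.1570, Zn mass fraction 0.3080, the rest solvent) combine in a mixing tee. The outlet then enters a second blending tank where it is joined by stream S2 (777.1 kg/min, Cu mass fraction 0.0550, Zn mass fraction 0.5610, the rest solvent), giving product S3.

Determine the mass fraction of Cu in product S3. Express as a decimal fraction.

0.3311

Overall, product flow = 4566.1 kg/min.
Cu in = 2484×0.509 + 1305×0.157 + 777.1×0.055 = 1512 kg/min.
Cu fraction in S3 = 0.3311.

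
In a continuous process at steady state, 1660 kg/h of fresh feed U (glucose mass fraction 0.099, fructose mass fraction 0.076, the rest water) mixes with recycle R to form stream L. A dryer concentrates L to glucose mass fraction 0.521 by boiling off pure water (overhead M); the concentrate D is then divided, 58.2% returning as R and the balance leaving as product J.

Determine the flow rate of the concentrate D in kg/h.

754.6 kg/h

Overall glucose balance (none leaves overhead): glucose in fresh feed = glucose in product, i.e. 1660×0.099 = (1−0.582)·D·0.521.
D = 164.34/(0.521×0.418) = 754.62 kg/h.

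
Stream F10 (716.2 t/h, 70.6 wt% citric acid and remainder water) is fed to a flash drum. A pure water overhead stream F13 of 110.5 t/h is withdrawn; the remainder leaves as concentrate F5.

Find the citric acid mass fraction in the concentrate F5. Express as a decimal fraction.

citric acid is not removed: 716.2×0.706 = 505.64 t/h of citric acid enters F5.
Concentrate = 716.2 − 110.5 = 605.7 t/h.
Mass fraction = 505.64/605.7 = 0.8348.

0.8348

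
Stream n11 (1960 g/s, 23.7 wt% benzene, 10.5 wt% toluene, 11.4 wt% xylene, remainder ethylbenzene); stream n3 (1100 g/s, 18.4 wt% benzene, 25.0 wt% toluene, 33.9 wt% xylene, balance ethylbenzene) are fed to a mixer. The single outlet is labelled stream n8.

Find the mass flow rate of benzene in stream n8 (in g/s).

benzene out = benzene in = 1960×0.237 + 1100×0.184 = 666.92 g/s.

666.9 g/s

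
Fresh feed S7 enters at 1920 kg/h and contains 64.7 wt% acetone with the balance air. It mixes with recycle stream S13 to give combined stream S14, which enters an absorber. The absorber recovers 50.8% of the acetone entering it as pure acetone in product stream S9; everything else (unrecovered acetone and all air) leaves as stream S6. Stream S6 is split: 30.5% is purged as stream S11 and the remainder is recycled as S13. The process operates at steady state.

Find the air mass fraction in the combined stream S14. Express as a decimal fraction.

air enters only via S7 and leaves only via the purge: 1920×0.353 = 0.305×(air in S6), and the absorber passes all air, so air in S14 = air in S6 = 2222.2 kg/h.
acetone in S14: m_A = 1920×0.647 + (1−0.305)·(1−0.508)·m_A, so m_A = 1242.2/0.6581 = 1887.7 kg/h.
S14 = 1887.7 + 2222.2 = 4109.9 kg/h.
air fraction in S14 = 2222.2/4109.9 = 0.541.

0.541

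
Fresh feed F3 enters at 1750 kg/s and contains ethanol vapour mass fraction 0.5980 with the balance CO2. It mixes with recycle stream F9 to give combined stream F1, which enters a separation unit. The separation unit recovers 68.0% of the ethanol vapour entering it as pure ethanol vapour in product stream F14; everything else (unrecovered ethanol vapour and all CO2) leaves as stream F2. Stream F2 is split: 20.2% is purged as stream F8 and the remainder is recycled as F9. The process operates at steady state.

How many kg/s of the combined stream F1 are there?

4888 kg/s

CO2 enters only via F3 and leaves only via the purge: 1750×0.402 = 0.202×(CO2 in F2), and the separation unit passes all CO2, so CO2 in F1 = CO2 in F2 = 3482.7 kg/s.
ethanol vapour in F1: m_A = 1750×0.598 + (1−0.202)·(1−0.680)·m_A, so m_A = 1046.5/0.7446 = 1405.4 kg/s.
F1 = 1405.4 + 3482.7 = 4888.1 kg/s.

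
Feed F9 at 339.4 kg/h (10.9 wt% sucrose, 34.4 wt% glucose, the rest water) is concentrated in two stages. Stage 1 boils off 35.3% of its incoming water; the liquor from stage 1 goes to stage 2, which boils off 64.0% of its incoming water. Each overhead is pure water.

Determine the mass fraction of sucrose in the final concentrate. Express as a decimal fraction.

water in feed = 339.4×0.547 = 185.65 kg/h.
After stage 1: water left = (1−0.353)×185.65 = 120.12; stream total = 273.86 kg/h.
After stage 2: water left = (1−0.640)×120.12 = 43.242; final concentrate = 196.99 kg/h.
sucrose fraction = 36.995/196.99 = 0.1878.

0.1878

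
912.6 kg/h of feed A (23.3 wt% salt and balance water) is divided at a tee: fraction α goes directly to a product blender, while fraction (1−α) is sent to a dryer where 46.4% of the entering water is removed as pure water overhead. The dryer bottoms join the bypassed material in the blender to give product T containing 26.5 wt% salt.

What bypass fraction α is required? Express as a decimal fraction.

0.661

All 912.6×0.233 = 212.64 kg/h of salt reaches T, so T = 212.64/0.265 = 802.4 kg/h and vapour = 110.2 kg/h.
The evaporator receives (1−α)·912.6 of feed at 0.767 water and removes 0.464 of that water:
0.464×0.767×(1−α)×912.6 = 110.2
(1−α) = 110.2/324.78 = 0.3393;  α = 0.6607.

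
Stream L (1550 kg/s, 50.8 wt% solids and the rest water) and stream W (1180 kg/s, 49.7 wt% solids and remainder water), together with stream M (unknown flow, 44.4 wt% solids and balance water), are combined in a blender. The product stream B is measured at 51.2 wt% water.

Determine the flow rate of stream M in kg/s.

Let M be the unknown flow. Total out = 2730 + M.
water balance: 1356.1 + 0.556·M = 0.512·(2730 + M)
(0.556 − 0.512)·M = 0.512×2730 − 1356.1 = 41.62
M = 41.62 / 0.044 = 945.91 kg/s

945.9 kg/s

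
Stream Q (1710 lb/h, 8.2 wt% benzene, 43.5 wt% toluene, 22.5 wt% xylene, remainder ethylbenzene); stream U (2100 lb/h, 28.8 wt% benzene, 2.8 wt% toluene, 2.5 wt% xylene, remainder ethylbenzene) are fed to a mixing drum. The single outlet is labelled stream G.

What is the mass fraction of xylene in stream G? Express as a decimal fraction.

Total flow out = 1710 + 2100 = 3810 lb/h.
xylene in = 1710×0.225 + 2100×0.025 = 437.25 lb/h.
xylene mass fraction in G = 437.25/3810 = 0.115.

0.115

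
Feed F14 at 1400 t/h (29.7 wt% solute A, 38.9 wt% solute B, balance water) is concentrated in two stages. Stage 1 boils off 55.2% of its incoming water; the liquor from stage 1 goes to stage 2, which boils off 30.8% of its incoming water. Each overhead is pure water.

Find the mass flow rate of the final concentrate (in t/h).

water in feed = 1400×0.314 = 439.6 t/h.
After stage 1: water left = (1−0.552)×439.6 = 196.94; stream total = 1157.3 t/h.
After stage 2: water left = (1−0.308)×196.94 = 136.28; final concentrate = 1096.7 t/h.

1097 t/h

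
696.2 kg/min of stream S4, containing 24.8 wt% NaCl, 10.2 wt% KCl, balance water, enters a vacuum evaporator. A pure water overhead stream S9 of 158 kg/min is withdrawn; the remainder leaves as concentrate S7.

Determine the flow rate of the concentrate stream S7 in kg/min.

538.2 kg/min

Concentrate = 696.2 − 158 = 538.2 kg/min.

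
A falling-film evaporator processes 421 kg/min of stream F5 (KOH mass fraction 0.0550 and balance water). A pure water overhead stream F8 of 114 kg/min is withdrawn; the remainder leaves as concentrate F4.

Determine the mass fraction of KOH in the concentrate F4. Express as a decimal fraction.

0.0754

KOH is not removed: 421×0.055 = 23.155 kg/min of KOH enters F4.
Concentrate = 421 − 114 = 307 kg/min.
Mass fraction = 23.155/307 = 0.0754.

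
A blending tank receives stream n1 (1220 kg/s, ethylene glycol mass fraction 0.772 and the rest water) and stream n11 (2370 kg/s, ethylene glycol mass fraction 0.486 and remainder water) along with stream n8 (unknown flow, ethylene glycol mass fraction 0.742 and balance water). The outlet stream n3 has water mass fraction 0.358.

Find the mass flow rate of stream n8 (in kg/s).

2111 kg/s

Let n8 be the unknown flow. Total out = 3590 + n8.
water balance: 1496.3 + 0.258·n8 = 0.358·(3590 + n8)
(0.258 − 0.358)·n8 = 0.358×3590 − 1496.3 = -211.12
n8 = -211.12 / -0.100 = 2111.2 kg/s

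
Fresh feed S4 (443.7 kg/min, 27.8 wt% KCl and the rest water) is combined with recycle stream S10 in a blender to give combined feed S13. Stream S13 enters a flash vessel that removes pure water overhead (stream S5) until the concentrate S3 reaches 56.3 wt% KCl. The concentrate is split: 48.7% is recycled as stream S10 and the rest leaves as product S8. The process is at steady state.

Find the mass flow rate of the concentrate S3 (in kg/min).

427.1 kg/min

Overall KCl balance (none leaves overhead): KCl in fresh feed = KCl in product, i.e. 443.7×0.278 = (1−0.487)·S3·0.563.
S3 = 123.35/(0.563×0.513) = 427.08 kg/min.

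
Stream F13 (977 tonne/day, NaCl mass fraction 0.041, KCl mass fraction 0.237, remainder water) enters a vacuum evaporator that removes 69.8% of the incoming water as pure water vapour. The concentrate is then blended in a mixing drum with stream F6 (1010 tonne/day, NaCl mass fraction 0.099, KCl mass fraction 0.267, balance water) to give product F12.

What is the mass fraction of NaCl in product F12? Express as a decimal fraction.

0.094

Vapour removed = 0.698×0.722×977 = 492.37 tonne/day; concentrate = 484.63 tonne/day.
NaCl reaching the mixer = 40.057 (from concentrate) + 1010×0.099 = 140.05 tonne/day.
Product flow = 484.63 + 1010 = 1494.6 tonne/day; NaCl fraction = 0.094.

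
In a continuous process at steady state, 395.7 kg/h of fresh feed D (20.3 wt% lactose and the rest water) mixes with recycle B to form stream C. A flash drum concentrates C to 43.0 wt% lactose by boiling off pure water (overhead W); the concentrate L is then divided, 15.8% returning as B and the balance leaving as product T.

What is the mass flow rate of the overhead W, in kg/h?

Overall lactose balance (none leaves overhead): lactose in fresh feed = lactose in product, i.e. 395.7×0.203 = (1−0.158)·L·0.430.
L = 80.327/(0.430×0.842) = 221.86 kg/h.
Recycle B = 0.158×221.86 = 35.054 kg/h.
Combined feed C = 395.7 + 35.054 = 430.75 kg/h.
Overhead W = C − L = 430.75 − 221.86 = 208.89 kg/h.

208.9 kg/h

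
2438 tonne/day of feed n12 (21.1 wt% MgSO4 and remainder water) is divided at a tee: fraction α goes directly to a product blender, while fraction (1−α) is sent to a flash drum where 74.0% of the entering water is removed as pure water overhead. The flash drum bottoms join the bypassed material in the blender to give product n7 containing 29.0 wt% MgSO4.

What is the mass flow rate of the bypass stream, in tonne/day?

1300 tonne/day

All 2438×0.211 = 514.42 tonne/day of MgSO4 reaches n7, so n7 = 514.42/0.290 = 1773.9 tonne/day and vapour = 664.14 tonne/day.
The evaporator receives (1−α)·2438 of feed at 0.789 water and removes 0.740 of that water:
0.740×0.789×(1−α)×2438 = 664.14
(1−α) = 664.14/1423.5 = 0.4666;  α = 0.5334.
Bypass flow = 0.5334×2438 = 1300.5 tonne/day.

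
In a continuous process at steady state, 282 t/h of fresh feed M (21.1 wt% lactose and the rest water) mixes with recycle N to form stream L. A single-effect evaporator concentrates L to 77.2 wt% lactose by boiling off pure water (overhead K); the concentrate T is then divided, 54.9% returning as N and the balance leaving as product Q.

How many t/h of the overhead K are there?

204.9 t/h

Overall lactose balance (none leaves overhead): lactose in fresh feed = lactose in product, i.e. 282×0.211 = (1−0.549)·T·0.772.
T = 59.502/(0.772×0.451) = 170.9 t/h.
Recycle N = 0.549×170.9 = 93.823 t/h.
Combined feed L = 282 + 93.823 = 375.82 t/h.
Overhead K = L − T = 375.82 − 170.9 = 204.92 t/h.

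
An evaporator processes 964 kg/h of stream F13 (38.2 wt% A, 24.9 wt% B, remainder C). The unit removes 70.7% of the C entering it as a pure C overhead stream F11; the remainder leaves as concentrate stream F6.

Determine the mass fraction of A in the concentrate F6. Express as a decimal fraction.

A is not removed: 964×0.382 = 368.25 kg/h of A enters F6.
C entering = 964×0.369 = 355.72 kg/h; overhead removed = 0.707×355.72 = 251.49 kg/h.
Concentrate = 964 − 251.49 = 712.51 kg/h.
Mass fraction = 368.25/712.51 = 0.5168.

0.5168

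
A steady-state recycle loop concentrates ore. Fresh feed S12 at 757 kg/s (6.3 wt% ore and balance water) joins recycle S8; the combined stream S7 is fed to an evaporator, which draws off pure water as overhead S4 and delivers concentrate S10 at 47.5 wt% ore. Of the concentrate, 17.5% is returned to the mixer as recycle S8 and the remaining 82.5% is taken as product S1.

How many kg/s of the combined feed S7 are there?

Overall ore balance (none leaves overhead): ore in fresh feed = ore in product, i.e. 757×0.063 = (1−0.175)·S10·0.475.
S10 = 47.691/(0.475×0.825) = 121.7 kg/s.
Recycle S8 = 0.175×121.7 = 21.297 kg/s.
Combined feed S7 = 757 + 21.297 = 778.3 kg/s.

778.3 kg/s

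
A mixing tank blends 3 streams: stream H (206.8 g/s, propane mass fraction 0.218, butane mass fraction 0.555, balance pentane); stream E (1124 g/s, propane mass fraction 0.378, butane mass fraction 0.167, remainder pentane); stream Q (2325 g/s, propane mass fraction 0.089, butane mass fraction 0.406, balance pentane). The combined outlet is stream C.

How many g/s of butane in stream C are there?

1246 g/s

butane out = butane in = 206.8×0.555 + 1124×0.167 + 2325×0.406 = 1246.4 g/s.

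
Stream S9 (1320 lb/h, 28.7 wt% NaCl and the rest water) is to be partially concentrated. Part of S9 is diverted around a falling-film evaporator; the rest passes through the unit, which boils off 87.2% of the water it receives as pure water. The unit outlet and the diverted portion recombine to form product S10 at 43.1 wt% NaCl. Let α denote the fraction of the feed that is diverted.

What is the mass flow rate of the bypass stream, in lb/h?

610.7 lb/h

All 1320×0.287 = 378.84 lb/h of NaCl reaches S10, so S10 = 378.84/0.431 = 878.98 lb/h and vapour = 441.02 lb/h.
The evaporator receives (1−α)·1320 of feed at 0.713 water and removes 0.872 of that water:
0.872×0.713×(1−α)×1320 = 441.02
(1−α) = 441.02/820.69 = 0.5374;  α = 0.4626.
Bypass flow = 0.4626×1320 = 610.66 lb/h.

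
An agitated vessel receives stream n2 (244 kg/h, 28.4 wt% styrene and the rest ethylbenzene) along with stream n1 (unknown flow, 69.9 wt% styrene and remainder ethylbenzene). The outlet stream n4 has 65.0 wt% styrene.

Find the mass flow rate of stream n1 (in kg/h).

Let n1 be the unknown flow. Total out = 244 + n1.
styrene balance: 69.296 + 0.699·n1 = 0.650·(244 + n1)
(0.699 − 0.650)·n1 = 0.650×244 − 69.296 = 89.304
n1 = 89.304 / 0.049 = 1822.5 kg/h

1823 kg/h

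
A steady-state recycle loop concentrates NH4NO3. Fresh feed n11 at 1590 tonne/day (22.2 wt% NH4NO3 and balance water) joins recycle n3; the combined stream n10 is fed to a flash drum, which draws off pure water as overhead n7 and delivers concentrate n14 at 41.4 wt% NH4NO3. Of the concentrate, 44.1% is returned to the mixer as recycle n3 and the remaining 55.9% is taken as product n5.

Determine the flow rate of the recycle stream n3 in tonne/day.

Overall NH4NO3 balance (none leaves overhead): NH4NO3 in fresh feed = NH4NO3 in product, i.e. 1590×0.222 = (1−0.441)·n14·0.414.
n14 = 352.98/(0.414×0.559) = 1525.2 tonne/day.
Recycle n3 = 0.441×1525.2 = 672.63 tonne/day.

672.6 tonne/day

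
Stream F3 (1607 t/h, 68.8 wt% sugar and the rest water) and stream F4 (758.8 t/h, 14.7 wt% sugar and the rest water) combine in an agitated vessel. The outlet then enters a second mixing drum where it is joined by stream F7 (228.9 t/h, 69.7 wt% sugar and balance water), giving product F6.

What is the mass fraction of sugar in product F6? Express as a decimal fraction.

Overall, product flow = 2594.7 t/h.
sugar in = 1607×0.688 + 758.8×0.147 + 228.9×0.697 = 1376.7 t/h.
sugar fraction in F6 = 0.531.

0.531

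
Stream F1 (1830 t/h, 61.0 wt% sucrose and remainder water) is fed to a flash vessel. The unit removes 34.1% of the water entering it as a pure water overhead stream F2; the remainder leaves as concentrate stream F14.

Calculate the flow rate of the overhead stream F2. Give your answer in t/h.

243.4 t/h

water entering = 1830×0.390 = 713.7 t/h; overhead removed = 0.341×713.7 = 243.37 t/h.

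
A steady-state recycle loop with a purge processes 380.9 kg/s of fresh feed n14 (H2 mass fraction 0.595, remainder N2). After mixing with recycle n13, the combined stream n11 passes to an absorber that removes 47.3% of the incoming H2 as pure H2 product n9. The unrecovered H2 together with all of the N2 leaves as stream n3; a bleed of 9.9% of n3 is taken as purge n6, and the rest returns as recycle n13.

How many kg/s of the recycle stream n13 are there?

N2 enters only via n14 and leaves only via the purge: 380.9×0.405 = 0.099×(N2 in n3), and the absorber passes all N2, so N2 in n11 = N2 in n3 = 1558.2 kg/s.
H2 in n11: m_A = 380.9×0.595 + (1−0.099)·(1−0.473)·m_A, so m_A = 226.64/0.5252 = 431.54 kg/s.
n3 = (1−0.473)×431.54 + 1558.2 = 1785.7 kg/s.
Recycle n13 = (1−0.099)×1785.7 = 1608.9 kg/s.

1609 kg/s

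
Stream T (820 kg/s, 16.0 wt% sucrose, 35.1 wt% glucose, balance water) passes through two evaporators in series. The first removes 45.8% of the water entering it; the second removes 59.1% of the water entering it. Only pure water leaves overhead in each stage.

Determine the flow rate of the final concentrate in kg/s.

water in feed = 820×0.489 = 400.98 kg/s.
After stage 1: water left = (1−0.458)×400.98 = 217.33; stream total = 636.35 kg/s.
After stage 2: water left = (1−0.591)×217.33 = 88.888; final concentrate = 507.91 kg/s.

507.9 kg/s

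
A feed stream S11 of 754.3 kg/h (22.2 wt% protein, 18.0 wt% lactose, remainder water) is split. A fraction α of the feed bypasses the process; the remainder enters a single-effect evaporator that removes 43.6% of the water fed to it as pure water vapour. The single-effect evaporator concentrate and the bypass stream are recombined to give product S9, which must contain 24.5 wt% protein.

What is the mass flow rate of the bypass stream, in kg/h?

All 754.3×0.222 = 167.45 kg/h of protein reaches S9, so S9 = 167.45/0.245 = 683.49 kg/h and vapour = 70.812 kg/h.
The evaporator receives (1−α)·754.3 of feed at 0.598 water and removes 0.436 of that water:
0.436×0.598×(1−α)×754.3 = 70.812
(1−α) = 70.812/196.67 = 0.3601;  α = 0.6399.
Bypass flow = 0.6399×754.3 = 482.71 kg/h.

482.7 kg/h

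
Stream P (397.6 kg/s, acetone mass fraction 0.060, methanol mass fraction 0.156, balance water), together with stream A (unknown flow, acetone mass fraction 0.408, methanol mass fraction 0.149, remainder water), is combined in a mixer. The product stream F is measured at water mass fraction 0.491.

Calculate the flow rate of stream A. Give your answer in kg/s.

2427 kg/s

Let A be the unknown flow. Total out = 397.6 + A.
water balance: 311.72 + 0.443·A = 0.491·(397.6 + A)
(0.443 − 0.491)·A = 0.491×397.6 − 311.72 = -116.5
A = -116.5 / -0.048 = 2427 kg/s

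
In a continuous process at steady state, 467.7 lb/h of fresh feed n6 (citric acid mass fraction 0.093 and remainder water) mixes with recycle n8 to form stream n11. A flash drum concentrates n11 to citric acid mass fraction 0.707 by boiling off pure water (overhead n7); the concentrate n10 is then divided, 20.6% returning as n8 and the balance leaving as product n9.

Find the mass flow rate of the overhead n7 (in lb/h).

Overall citric acid balance (none leaves overhead): citric acid in fresh feed = citric acid in product, i.e. 467.7×0.093 = (1−0.206)·n10·0.707.
n10 = 43.496/(0.707×0.794) = 77.484 lb/h.
Recycle n8 = 0.206×77.484 = 15.962 lb/h.
Combined feed n11 = 467.7 + 15.962 = 483.66 lb/h.
Overhead n7 = n11 − n10 = 483.66 − 77.484 = 406.18 lb/h.

406.2 lb/h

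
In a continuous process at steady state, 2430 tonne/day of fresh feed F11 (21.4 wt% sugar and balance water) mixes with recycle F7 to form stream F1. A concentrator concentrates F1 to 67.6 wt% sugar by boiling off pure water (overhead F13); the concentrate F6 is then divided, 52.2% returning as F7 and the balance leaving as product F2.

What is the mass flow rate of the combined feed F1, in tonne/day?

Overall sugar balance (none leaves overhead): sugar in fresh feed = sugar in product, i.e. 2430×0.214 = (1−0.522)·F6·0.676.
F6 = 520.02/(0.676×0.478) = 1609.3 tonne/day.
Recycle F7 = 0.522×1609.3 = 840.07 tonne/day.
Combined feed F1 = 2430 + 840.07 = 3270.1 tonne/day.

3270 tonne/day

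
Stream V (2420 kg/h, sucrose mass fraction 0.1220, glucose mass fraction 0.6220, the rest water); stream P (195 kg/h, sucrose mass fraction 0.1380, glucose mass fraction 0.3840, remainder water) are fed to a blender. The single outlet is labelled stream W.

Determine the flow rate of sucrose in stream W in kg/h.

sucrose out = sucrose in = 2420×0.122 + 195×0.138 = 322.15 kg/h.

322.2 kg/h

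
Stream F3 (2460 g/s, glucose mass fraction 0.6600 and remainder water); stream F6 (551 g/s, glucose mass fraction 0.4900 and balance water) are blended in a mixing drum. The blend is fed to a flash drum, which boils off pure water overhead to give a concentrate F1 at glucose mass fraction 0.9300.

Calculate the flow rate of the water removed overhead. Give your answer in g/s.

974.9 g/s

glucose entering = 2460×0.660 + 551×0.490 = 1893.6 g/s.
All glucose reports to F1, so F1 = 1893.6/0.930 = 2036.1 g/s.
Total feed = 3011 g/s; overhead = 3011 − 2036.1 = 974.88 g/s.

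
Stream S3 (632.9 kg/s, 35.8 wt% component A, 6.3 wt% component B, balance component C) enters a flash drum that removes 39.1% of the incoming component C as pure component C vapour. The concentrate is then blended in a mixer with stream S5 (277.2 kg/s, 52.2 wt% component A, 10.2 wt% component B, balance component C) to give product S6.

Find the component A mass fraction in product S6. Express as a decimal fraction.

0.484

Vapour removed = 0.391×0.579×632.9 = 143.28 kg/s; concentrate = 489.62 kg/s.
component A reaching the mixer = 226.58 (from concentrate) + 277.2×0.522 = 371.28 kg/s.
Product flow = 489.62 + 277.2 = 766.82 kg/s; component A fraction = 0.484.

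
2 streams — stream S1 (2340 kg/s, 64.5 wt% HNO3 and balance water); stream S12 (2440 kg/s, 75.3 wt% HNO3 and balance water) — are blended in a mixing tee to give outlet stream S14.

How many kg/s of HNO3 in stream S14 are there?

3347 kg/s

HNO3 out = HNO3 in = 2340×0.645 + 2440×0.753 = 3346.6 kg/s.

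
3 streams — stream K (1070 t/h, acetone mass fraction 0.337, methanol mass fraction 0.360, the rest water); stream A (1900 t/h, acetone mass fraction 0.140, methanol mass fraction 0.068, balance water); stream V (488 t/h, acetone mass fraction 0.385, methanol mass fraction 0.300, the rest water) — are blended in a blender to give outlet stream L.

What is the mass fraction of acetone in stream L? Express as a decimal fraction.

0.236

Total flow out = 1070 + 1900 + 488 = 3458 t/h.
acetone in = 1070×0.337 + 1900×0.140 + 488×0.385 = 814.47 t/h.
acetone mass fraction in L = 814.47/3458 = 0.236.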